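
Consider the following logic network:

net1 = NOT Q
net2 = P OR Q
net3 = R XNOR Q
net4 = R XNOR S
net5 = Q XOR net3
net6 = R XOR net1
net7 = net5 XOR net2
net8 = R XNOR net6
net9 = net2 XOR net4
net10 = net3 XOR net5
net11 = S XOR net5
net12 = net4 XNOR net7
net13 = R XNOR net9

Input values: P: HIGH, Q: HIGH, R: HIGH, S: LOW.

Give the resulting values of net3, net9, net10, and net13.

net3 = HIGH; net9 = HIGH; net10 = HIGH; net13 = HIGH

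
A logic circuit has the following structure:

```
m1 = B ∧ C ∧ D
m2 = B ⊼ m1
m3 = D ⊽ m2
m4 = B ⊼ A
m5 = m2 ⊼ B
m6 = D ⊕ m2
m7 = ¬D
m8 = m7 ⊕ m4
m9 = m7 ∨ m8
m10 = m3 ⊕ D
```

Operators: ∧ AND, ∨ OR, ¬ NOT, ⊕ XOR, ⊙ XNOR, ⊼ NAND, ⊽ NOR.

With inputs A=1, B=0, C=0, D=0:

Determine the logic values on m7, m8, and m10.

m1 = B AND C AND D = 0 AND 0 AND 0 = 0
m2 = B NAND m1 = 0 NAND 0 = 1
m3 = D NOR m2 = 0 NOR 1 = 0
m4 = B NAND A = 0 NAND 1 = 1
m7 = NOT D = NOT 0 = 1
m8 = m7 XOR m4 = 1 XOR 1 = 0
m10 = m3 XOR D = 0 XOR 0 = 0

m7 = 1, m8 = 0, m10 = 0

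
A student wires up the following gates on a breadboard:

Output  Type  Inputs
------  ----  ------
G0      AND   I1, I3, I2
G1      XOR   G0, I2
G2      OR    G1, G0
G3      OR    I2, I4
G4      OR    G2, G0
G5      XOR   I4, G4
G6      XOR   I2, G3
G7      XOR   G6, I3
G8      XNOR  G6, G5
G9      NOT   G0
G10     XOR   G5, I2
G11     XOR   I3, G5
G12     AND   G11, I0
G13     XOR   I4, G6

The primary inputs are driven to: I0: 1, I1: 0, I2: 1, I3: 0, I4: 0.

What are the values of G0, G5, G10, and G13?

G0 = 0; G5 = 1; G10 = 0; G13 = 0

G0 = I1 AND I3 AND I2 = 0 AND 0 AND 1 = 0
G1 = G0 XOR I2 = 0 XOR 1 = 1
G2 = G1 OR G0 = 1 OR 0 = 1
G3 = I2 OR I4 = 1 OR 0 = 1
G4 = G2 OR G0 = 1 OR 0 = 1
G5 = I4 XOR G4 = 0 XOR 1 = 1
G6 = I2 XOR G3 = 1 XOR 1 = 0
G10 = G5 XOR I2 = 1 XOR 1 = 0
G13 = I4 XOR G6 = 0 XOR 0 = 0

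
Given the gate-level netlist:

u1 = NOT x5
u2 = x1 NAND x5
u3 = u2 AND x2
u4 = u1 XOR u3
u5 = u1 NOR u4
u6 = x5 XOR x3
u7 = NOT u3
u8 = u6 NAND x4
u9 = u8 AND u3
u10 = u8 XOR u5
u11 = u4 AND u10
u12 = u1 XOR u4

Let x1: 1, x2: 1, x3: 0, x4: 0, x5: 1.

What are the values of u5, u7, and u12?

u5 = 1; u7 = 1; u12 = 0

u1 = NOT x5 = NOT 1 = 0
u2 = x1 NAND x5 = 1 NAND 1 = 0
u3 = u2 AND x2 = 0 AND 1 = 0
u4 = u1 XOR u3 = 0 XOR 0 = 0
u5 = u1 NOR u4 = 0 NOR 0 = 1
u7 = NOT u3 = NOT 0 = 1
u12 = u1 XOR u4 = 0 XOR 0 = 0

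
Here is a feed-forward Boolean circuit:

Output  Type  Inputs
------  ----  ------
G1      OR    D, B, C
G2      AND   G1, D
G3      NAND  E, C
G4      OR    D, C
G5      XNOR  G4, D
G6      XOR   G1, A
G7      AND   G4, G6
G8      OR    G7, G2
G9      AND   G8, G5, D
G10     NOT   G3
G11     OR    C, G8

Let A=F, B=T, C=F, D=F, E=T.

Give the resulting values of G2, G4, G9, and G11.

G1 = D OR B OR C = F OR T OR F = T
G2 = G1 AND D = T AND F = F
G4 = D OR C = F OR F = F
G5 = G4 XNOR D = F XNOR F = T
G6 = G1 XOR A = T XOR F = T
G7 = G4 AND G6 = F AND T = F
G8 = G7 OR G2 = F OR F = F
G9 = G8 AND G5 AND D = F AND T AND F = F
G11 = C OR G8 = F OR F = F

G2 = F; G4 = F; G9 = F; G11 = F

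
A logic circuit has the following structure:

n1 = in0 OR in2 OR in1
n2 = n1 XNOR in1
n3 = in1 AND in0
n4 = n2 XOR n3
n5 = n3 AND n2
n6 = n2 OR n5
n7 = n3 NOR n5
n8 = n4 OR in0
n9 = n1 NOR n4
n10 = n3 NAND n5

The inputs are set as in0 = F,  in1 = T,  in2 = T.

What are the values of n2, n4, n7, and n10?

n1 = in0 OR in2 OR in1 = F OR T OR T = T
n2 = n1 XNOR in1 = T XNOR T = T
n3 = in1 AND in0 = T AND F = F
n4 = n2 XOR n3 = T XOR F = T
n5 = n3 AND n2 = F AND T = F
n7 = n3 NOR n5 = F NOR F = T
n10 = n3 NAND n5 = F NAND F = T

n2 = T, n4 = T, n7 = T, n10 = T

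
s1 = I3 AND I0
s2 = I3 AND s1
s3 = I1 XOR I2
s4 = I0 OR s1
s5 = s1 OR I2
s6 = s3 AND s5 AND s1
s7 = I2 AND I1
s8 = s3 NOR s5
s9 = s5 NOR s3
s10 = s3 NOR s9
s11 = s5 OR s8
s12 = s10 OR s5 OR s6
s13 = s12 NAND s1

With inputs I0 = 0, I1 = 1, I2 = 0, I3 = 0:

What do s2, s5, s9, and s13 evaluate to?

s2 = 0  s5 = 0  s9 = 0  s13 = 1

s1 = I3 AND I0 = 0 AND 0 = 0
s2 = I3 AND s1 = 0 AND 0 = 0
s3 = I1 XOR I2 = 1 XOR 0 = 1
s5 = s1 OR I2 = 0 OR 0 = 0
s6 = s3 AND s5 AND s1 = 1 AND 0 AND 0 = 0
s9 = s5 NOR s3 = 0 NOR 1 = 0
s10 = s3 NOR s9 = 1 NOR 0 = 0
s12 = s10 OR s5 OR s6 = 0 OR 0 OR 0 = 0
s13 = s12 NAND s1 = 0 NAND 0 = 1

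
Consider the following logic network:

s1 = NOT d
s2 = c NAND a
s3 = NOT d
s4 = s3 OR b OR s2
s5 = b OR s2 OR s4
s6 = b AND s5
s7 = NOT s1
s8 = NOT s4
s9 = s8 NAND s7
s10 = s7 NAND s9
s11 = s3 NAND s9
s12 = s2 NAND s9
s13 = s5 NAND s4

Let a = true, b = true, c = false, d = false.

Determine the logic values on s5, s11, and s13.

s1 = NOT d = NOT false = true
s2 = c NAND a = false NAND true = true
s3 = NOT d = NOT false = true
s4 = s3 OR b OR s2 = true OR true OR true = true
s5 = b OR s2 OR s4 = true OR true OR true = true
s7 = NOT s1 = NOT true = false
s8 = NOT s4 = NOT true = false
s9 = s8 NAND s7 = false NAND false = true
s11 = s3 NAND s9 = true NAND true = false
s13 = s5 NAND s4 = true NAND true = false

s5 = true, s11 = false, s13 = false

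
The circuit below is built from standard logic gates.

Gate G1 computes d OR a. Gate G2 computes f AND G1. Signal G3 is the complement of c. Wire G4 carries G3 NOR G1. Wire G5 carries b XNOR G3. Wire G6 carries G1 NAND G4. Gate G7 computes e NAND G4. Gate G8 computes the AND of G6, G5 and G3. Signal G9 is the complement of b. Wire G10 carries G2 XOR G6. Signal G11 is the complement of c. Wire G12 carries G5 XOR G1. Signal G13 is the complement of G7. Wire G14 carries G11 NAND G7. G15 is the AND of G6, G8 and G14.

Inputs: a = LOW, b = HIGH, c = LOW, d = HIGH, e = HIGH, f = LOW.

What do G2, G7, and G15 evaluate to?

G2 = LOW, G7 = HIGH, G15 = LOW

G1 = d OR a = HIGH OR LOW = HIGH
G2 = f AND G1 = LOW AND HIGH = LOW
G3 = NOT c = NOT LOW = HIGH
G4 = G3 NOR G1 = HIGH NOR HIGH = LOW
G5 = b XNOR G3 = HIGH XNOR HIGH = HIGH
G6 = G1 NAND G4 = HIGH NAND LOW = HIGH
G7 = e NAND G4 = HIGH NAND LOW = HIGH
G8 = G6 AND G5 AND G3 = HIGH AND HIGH AND HIGH = HIGH
G11 = NOT c = NOT LOW = HIGH
G14 = G11 NAND G7 = HIGH NAND HIGH = LOW
G15 = G6 AND G8 AND G14 = HIGH AND HIGH AND LOW = LOW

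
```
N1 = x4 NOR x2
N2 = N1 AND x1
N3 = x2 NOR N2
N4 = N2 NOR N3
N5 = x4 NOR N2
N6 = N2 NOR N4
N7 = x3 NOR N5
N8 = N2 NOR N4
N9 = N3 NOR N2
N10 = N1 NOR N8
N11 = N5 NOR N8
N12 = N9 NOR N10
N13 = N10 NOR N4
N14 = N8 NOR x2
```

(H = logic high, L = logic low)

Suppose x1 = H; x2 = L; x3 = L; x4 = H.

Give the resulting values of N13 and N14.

N1 = x4 NOR x2 = H NOR L = L
N2 = N1 AND x1 = L AND H = L
N3 = x2 NOR N2 = L NOR L = H
N4 = N2 NOR N3 = L NOR H = L
N8 = N2 NOR N4 = L NOR L = H
N10 = N1 NOR N8 = L NOR H = L
N13 = N10 NOR N4 = L NOR L = H
N14 = N8 NOR x2 = H NOR L = L

N13 = H, N14 = L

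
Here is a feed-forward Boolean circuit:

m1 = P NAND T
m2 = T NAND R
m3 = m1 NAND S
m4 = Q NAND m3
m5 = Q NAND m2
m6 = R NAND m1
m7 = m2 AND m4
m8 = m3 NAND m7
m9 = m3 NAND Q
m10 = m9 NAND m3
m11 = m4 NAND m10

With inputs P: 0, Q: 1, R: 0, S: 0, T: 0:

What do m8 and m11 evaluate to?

m8 = 1, m11 = 1

m1 = P NAND T = 0 NAND 0 = 1
m2 = T NAND R = 0 NAND 0 = 1
m3 = m1 NAND S = 1 NAND 0 = 1
m4 = Q NAND m3 = 1 NAND 1 = 0
m7 = m2 AND m4 = 1 AND 0 = 0
m8 = m3 NAND m7 = 1 NAND 0 = 1
m9 = m3 NAND Q = 1 NAND 1 = 0
m10 = m9 NAND m3 = 0 NAND 1 = 1
m11 = m4 NAND m10 = 0 NAND 1 = 1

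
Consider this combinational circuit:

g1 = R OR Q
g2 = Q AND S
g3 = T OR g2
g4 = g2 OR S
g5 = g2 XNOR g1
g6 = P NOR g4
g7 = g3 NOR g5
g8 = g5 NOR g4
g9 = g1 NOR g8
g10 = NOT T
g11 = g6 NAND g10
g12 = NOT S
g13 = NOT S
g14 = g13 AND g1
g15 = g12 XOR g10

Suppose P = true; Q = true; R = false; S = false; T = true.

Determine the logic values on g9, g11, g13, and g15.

g9 = false, g11 = true, g13 = true, g15 = true

g1 = R OR Q = false OR true = true
g2 = Q AND S = true AND false = false
g4 = g2 OR S = false OR false = false
g5 = g2 XNOR g1 = false XNOR true = false
g6 = P NOR g4 = true NOR false = false
g8 = g5 NOR g4 = false NOR false = true
g9 = g1 NOR g8 = true NOR true = false
g10 = NOT T = NOT true = false
g11 = g6 NAND g10 = false NAND false = true
g12 = NOT S = NOT false = true
g13 = NOT S = NOT false = true
g15 = g12 XOR g10 = true XOR false = true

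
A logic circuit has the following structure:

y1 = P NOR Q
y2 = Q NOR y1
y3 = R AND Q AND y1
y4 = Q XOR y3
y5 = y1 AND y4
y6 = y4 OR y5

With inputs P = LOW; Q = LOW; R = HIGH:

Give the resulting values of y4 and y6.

y4 = LOW, y6 = LOW

y1 = P NOR Q = LOW NOR LOW = HIGH
y3 = R AND Q AND y1 = HIGH AND LOW AND HIGH = LOW
y4 = Q XOR y3 = LOW XOR LOW = LOW
y5 = y1 AND y4 = HIGH AND LOW = LOW
y6 = y4 OR y5 = LOW OR LOW = LOW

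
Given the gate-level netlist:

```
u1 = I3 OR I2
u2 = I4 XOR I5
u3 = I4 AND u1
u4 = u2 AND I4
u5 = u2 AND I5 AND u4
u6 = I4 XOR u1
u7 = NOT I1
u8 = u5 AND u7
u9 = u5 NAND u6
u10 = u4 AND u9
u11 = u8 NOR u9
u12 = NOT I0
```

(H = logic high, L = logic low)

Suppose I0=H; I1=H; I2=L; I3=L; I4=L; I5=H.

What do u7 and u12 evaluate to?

u7 = L, u12 = L

u7 = NOT I1 = NOT H = L
u12 = NOT I0 = NOT H = L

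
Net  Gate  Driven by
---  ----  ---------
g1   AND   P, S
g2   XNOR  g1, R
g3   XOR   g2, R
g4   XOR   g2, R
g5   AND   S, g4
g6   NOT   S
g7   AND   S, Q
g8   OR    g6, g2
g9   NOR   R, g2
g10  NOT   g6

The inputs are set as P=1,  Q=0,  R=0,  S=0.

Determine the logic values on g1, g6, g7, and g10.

g1 = 0, g6 = 1, g7 = 0, g10 = 0

g1 = P AND S = 1 AND 0 = 0
g6 = NOT S = NOT 0 = 1
g7 = S AND Q = 0 AND 0 = 0
g10 = NOT g6 = NOT 1 = 0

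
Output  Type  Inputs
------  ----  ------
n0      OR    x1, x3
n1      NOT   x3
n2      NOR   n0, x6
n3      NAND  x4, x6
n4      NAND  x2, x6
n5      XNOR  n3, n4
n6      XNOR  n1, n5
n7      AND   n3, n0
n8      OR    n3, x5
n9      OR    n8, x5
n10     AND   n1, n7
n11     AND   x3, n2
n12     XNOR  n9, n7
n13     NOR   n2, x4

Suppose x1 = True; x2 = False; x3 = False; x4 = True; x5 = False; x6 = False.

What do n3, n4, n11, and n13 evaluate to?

n0 = x1 OR x3 = True OR False = True
n2 = n0 NOR x6 = True NOR False = False
n3 = x4 NAND x6 = True NAND False = True
n4 = x2 NAND x6 = False NAND False = True
n11 = x3 AND n2 = False AND False = False
n13 = n2 NOR x4 = False NOR True = False

n3 = True; n4 = True; n11 = False; n13 = False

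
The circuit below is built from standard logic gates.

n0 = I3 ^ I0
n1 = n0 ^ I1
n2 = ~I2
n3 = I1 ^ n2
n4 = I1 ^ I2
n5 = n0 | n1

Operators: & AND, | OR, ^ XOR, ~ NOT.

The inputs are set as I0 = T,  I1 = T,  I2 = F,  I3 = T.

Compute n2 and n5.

n2 = T, n5 = T

n0 = I3 XOR I0 = T XOR T = F
n1 = n0 XOR I1 = F XOR T = T
n2 = NOT I2 = NOT F = T
n5 = n0 OR n1 = F OR T = T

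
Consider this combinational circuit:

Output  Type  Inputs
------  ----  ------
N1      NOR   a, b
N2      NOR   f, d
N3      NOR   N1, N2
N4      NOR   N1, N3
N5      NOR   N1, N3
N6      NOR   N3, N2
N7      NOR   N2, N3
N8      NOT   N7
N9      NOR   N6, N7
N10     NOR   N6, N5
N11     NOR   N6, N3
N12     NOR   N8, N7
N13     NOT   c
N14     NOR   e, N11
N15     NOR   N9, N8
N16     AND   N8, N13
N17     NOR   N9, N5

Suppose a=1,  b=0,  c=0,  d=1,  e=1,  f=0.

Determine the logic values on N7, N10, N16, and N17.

N7 = 0, N10 = 1, N16 = 1, N17 = 0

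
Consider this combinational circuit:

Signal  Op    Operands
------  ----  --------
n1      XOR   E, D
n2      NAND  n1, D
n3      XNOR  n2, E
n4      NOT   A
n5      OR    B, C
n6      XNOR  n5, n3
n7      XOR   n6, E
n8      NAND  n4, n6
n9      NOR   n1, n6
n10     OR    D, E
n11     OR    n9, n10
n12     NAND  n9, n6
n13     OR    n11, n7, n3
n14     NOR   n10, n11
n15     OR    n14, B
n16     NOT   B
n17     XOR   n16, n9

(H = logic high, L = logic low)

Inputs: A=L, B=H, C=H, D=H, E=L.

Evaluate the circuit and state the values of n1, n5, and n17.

n1 = H; n5 = H; n17 = L

n1 = E XOR D = L XOR H = H
n2 = n1 NAND D = H NAND H = L
n3 = n2 XNOR E = L XNOR L = H
n5 = B OR C = H OR H = H
n6 = n5 XNOR n3 = H XNOR H = H
n9 = n1 NOR n6 = H NOR H = L
n16 = NOT B = NOT H = L
n17 = n16 XOR n9 = L XOR L = L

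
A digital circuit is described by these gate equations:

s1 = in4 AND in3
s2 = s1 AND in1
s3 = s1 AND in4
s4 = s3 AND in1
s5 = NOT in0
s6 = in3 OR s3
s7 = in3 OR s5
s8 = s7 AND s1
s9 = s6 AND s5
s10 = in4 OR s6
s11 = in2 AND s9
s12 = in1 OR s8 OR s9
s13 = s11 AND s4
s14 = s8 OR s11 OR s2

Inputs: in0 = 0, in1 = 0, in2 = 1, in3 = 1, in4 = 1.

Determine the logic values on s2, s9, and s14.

s2 = 0; s9 = 1; s14 = 1

s1 = in4 AND in3 = 1 AND 1 = 1
s2 = s1 AND in1 = 1 AND 0 = 0
s3 = s1 AND in4 = 1 AND 1 = 1
s5 = NOT in0 = NOT 0 = 1
s6 = in3 OR s3 = 1 OR 1 = 1
s7 = in3 OR s5 = 1 OR 1 = 1
s8 = s7 AND s1 = 1 AND 1 = 1
s9 = s6 AND s5 = 1 AND 1 = 1
s11 = in2 AND s9 = 1 AND 1 = 1
s14 = s8 OR s11 OR s2 = 1 OR 1 OR 0 = 1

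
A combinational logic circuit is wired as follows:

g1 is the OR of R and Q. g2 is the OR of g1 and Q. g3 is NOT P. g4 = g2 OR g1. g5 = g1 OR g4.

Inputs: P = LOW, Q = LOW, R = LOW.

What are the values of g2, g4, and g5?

g2 = LOW  g4 = LOW  g5 = LOW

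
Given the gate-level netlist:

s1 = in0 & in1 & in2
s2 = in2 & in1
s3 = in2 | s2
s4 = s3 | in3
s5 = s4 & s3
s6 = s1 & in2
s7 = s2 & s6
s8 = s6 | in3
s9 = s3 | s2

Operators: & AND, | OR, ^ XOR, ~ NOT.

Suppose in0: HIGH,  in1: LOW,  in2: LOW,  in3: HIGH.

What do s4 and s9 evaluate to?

s4 = HIGH  s9 = LOW

s2 = in2 AND in1 = LOW AND LOW = LOW
s3 = in2 OR s2 = LOW OR LOW = LOW
s4 = s3 OR in3 = LOW OR HIGH = HIGH
s9 = s3 OR s2 = LOW OR LOW = LOW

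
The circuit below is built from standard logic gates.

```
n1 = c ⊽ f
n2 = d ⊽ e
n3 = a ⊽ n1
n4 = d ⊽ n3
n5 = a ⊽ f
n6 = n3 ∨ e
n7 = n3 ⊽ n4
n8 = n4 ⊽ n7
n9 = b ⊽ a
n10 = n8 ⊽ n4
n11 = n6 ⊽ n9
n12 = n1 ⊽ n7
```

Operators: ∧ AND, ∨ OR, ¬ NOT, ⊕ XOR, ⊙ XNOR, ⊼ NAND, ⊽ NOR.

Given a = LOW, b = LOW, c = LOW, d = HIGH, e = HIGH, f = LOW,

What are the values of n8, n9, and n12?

n8 = LOW, n9 = HIGH, n12 = LOW

n1 = c NOR f = LOW NOR LOW = HIGH
n3 = a NOR n1 = LOW NOR HIGH = LOW
n4 = d NOR n3 = HIGH NOR LOW = LOW
n7 = n3 NOR n4 = LOW NOR LOW = HIGH
n8 = n4 NOR n7 = LOW NOR HIGH = LOW
n9 = b NOR a = LOW NOR LOW = HIGH
n12 = n1 NOR n7 = HIGH NOR HIGH = LOW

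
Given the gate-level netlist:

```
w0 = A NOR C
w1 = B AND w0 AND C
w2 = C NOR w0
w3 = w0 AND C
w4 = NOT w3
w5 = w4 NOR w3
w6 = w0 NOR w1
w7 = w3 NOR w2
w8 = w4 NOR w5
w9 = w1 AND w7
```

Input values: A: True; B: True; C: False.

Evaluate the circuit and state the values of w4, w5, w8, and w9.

w4 = True  w5 = False  w8 = False  w9 = False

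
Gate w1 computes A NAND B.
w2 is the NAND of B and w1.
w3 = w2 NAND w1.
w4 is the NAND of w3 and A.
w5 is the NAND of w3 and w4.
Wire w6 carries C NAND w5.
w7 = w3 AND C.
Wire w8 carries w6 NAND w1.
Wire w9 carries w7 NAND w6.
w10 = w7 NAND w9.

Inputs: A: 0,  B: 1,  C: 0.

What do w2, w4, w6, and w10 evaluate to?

w2 = 0, w4 = 1, w6 = 1, w10 = 1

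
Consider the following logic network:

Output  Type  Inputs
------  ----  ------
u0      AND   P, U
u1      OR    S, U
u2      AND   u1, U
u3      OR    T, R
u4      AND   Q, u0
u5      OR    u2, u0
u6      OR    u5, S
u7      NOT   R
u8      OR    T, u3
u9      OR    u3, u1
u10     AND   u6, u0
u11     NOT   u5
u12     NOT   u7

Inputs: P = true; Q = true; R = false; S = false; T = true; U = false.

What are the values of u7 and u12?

u7 = true  u12 = false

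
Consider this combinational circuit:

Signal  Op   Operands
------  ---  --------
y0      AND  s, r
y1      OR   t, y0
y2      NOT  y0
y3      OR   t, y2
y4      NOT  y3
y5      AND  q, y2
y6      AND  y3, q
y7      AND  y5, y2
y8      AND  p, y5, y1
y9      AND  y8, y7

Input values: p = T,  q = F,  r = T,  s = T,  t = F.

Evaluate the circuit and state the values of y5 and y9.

y5 = F, y9 = F

y0 = s AND r = T AND T = T
y1 = t OR y0 = F OR T = T
y2 = NOT y0 = NOT T = F
y5 = q AND y2 = F AND F = F
y7 = y5 AND y2 = F AND F = F
y8 = p AND y5 AND y1 = T AND F AND T = F
y9 = y8 AND y7 = F AND F = F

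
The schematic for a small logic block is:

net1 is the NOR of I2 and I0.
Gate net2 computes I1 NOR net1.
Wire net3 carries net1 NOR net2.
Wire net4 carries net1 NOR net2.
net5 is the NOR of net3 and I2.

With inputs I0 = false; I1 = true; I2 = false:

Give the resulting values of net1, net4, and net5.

net1 = true; net4 = false; net5 = true

net1 = I2 NOR I0 = false NOR false = true
net2 = I1 NOR net1 = true NOR true = false
net3 = net1 NOR net2 = true NOR false = false
net4 = net1 NOR net2 = true NOR false = false
net5 = net3 NOR I2 = false NOR false = true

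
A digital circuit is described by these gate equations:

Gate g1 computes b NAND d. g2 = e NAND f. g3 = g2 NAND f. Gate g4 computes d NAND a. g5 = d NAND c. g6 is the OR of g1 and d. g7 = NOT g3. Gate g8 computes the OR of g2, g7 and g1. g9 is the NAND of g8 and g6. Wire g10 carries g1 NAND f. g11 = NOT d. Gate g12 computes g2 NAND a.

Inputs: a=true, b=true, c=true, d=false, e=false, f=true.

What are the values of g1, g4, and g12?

g1 = b NAND d = true NAND false = true
g2 = e NAND f = false NAND true = true
g4 = d NAND a = false NAND true = true
g12 = g2 NAND a = true NAND true = false

g1 = true  g4 = true  g12 = false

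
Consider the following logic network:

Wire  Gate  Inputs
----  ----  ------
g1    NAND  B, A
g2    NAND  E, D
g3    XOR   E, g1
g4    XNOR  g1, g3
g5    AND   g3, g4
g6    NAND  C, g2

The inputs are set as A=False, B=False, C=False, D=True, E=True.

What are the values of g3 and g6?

g1 = B NAND A = False NAND False = True
g2 = E NAND D = True NAND True = False
g3 = E XOR g1 = True XOR True = False
g6 = C NAND g2 = False NAND False = True

g3 = False, g6 = True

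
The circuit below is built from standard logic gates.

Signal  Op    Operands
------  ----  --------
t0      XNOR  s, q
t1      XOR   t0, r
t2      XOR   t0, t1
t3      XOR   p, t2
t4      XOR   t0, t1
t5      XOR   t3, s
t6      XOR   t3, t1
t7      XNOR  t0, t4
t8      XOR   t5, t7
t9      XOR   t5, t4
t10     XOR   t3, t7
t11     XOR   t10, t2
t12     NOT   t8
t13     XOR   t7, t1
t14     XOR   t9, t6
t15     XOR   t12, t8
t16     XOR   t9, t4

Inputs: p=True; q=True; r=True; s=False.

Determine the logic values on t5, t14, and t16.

t5 = False  t14 = False  t16 = False

t0 = s XNOR q = False XNOR True = False
t1 = t0 XOR r = False XOR True = True
t2 = t0 XOR t1 = False XOR True = True
t3 = p XOR t2 = True XOR True = False
t4 = t0 XOR t1 = False XOR True = True
t5 = t3 XOR s = False XOR False = False
t6 = t3 XOR t1 = False XOR True = True
t9 = t5 XOR t4 = False XOR True = True
t14 = t9 XOR t6 = True XOR True = False
t16 = t9 XOR t4 = True XOR True = False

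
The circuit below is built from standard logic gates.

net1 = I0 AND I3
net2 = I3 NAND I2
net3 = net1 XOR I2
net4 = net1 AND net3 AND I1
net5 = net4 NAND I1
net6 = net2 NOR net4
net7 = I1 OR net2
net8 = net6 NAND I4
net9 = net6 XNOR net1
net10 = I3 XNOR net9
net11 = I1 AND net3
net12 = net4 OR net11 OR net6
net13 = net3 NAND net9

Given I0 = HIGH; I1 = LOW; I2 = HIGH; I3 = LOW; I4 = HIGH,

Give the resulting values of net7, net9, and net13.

net7 = HIGH; net9 = HIGH; net13 = LOW

net1 = I0 AND I3 = HIGH AND LOW = LOW
net2 = I3 NAND I2 = LOW NAND HIGH = HIGH
net3 = net1 XOR I2 = LOW XOR HIGH = HIGH
net4 = net1 AND net3 AND I1 = LOW AND HIGH AND LOW = LOW
net6 = net2 NOR net4 = HIGH NOR LOW = LOW
net7 = I1 OR net2 = LOW OR HIGH = HIGH
net9 = net6 XNOR net1 = LOW XNOR LOW = HIGH
net13 = net3 NAND net9 = HIGH NAND HIGH = LOW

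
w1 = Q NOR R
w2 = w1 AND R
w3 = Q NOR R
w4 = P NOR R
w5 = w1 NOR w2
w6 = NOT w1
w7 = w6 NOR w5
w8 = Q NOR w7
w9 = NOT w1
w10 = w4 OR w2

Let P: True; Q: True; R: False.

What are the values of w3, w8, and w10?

w3 = False, w8 = False, w10 = False

w1 = Q NOR R = True NOR False = False
w2 = w1 AND R = False AND False = False
w3 = Q NOR R = True NOR False = False
w4 = P NOR R = True NOR False = False
w5 = w1 NOR w2 = False NOR False = True
w6 = NOT w1 = NOT False = True
w7 = w6 NOR w5 = True NOR True = False
w8 = Q NOR w7 = True NOR False = False
w10 = w4 OR w2 = False OR False = False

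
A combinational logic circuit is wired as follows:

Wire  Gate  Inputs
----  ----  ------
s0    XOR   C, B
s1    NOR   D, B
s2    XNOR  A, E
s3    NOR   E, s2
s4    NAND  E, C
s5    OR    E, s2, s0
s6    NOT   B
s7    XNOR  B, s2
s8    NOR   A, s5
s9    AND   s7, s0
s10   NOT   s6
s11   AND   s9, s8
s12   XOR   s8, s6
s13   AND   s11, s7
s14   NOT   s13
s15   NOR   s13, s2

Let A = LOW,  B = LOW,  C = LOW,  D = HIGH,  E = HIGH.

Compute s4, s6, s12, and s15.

s0 = C XOR B = LOW XOR LOW = LOW
s2 = A XNOR E = LOW XNOR HIGH = LOW
s4 = E NAND C = HIGH NAND LOW = HIGH
s5 = E OR s2 OR s0 = HIGH OR LOW OR LOW = HIGH
s6 = NOT B = NOT LOW = HIGH
s7 = B XNOR s2 = LOW XNOR LOW = HIGH
s8 = A NOR s5 = LOW NOR HIGH = LOW
s9 = s7 AND s0 = HIGH AND LOW = LOW
s11 = s9 AND s8 = LOW AND LOW = LOW
s12 = s8 XOR s6 = LOW XOR HIGH = HIGH
s13 = s11 AND s7 = LOW AND HIGH = LOW
s15 = s13 NOR s2 = LOW NOR LOW = HIGH

s4 = HIGH, s6 = HIGH, s12 = HIGH, s15 = HIGH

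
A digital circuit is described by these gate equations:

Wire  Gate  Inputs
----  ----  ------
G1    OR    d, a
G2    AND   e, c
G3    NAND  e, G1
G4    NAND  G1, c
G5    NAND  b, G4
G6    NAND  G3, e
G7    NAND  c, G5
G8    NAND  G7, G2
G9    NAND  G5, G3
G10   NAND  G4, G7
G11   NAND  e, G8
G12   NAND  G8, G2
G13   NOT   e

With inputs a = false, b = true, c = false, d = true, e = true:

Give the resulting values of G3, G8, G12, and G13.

G1 = d OR a = true OR false = true
G2 = e AND c = true AND false = false
G3 = e NAND G1 = true NAND true = false
G4 = G1 NAND c = true NAND false = true
G5 = b NAND G4 = true NAND true = false
G7 = c NAND G5 = false NAND false = true
G8 = G7 NAND G2 = true NAND false = true
G12 = G8 NAND G2 = true NAND false = true
G13 = NOT e = NOT true = false

G3 = false  G8 = true  G12 = true  G13 = false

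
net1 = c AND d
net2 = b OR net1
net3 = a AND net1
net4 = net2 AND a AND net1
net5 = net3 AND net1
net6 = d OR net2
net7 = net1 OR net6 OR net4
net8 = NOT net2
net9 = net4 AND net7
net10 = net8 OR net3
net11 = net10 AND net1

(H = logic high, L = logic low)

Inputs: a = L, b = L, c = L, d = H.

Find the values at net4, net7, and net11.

net4 = L, net7 = H, net11 = L

net1 = c AND d = L AND H = L
net2 = b OR net1 = L OR L = L
net3 = a AND net1 = L AND L = L
net4 = net2 AND a AND net1 = L AND L AND L = L
net6 = d OR net2 = H OR L = H
net7 = net1 OR net6 OR net4 = L OR H OR L = H
net8 = NOT net2 = NOT L = H
net10 = net8 OR net3 = H OR L = H
net11 = net10 AND net1 = H AND L = L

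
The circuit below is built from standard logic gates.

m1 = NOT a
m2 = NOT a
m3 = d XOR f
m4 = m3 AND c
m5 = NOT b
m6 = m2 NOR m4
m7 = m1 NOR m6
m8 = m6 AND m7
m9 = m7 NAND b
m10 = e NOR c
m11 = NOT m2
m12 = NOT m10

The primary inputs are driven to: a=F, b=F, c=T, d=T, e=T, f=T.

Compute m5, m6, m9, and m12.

m1 = NOT a = NOT F = T
m2 = NOT a = NOT F = T
m3 = d XOR f = T XOR T = F
m4 = m3 AND c = F AND T = F
m5 = NOT b = NOT F = T
m6 = m2 NOR m4 = T NOR F = F
m7 = m1 NOR m6 = T NOR F = F
m9 = m7 NAND b = F NAND F = T
m10 = e NOR c = T NOR T = F
m12 = NOT m10 = NOT F = T

m5 = T  m6 = F  m9 = T  m12 = T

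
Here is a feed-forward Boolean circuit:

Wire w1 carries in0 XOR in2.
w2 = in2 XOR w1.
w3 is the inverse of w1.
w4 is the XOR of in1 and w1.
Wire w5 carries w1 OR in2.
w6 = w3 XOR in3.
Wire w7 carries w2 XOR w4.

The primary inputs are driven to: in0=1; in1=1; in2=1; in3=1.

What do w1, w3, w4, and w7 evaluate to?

w1 = 0; w3 = 1; w4 = 1; w7 = 0

w1 = in0 XOR in2 = 1 XOR 1 = 0
w2 = in2 XOR w1 = 1 XOR 0 = 1
w3 = NOT w1 = NOT 0 = 1
w4 = in1 XOR w1 = 1 XOR 0 = 1
w7 = w2 XOR w4 = 1 XOR 1 = 0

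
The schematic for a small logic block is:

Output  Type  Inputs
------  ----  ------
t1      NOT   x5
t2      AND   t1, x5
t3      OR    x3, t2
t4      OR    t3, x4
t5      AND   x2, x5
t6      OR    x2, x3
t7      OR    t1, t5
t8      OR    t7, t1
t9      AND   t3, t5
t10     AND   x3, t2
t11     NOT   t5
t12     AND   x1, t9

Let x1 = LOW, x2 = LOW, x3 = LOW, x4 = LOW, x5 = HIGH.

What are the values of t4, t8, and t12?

t4 = LOW; t8 = LOW; t12 = LOW

t1 = NOT x5 = NOT HIGH = LOW
t2 = t1 AND x5 = LOW AND HIGH = LOW
t3 = x3 OR t2 = LOW OR LOW = LOW
t4 = t3 OR x4 = LOW OR LOW = LOW
t5 = x2 AND x5 = LOW AND HIGH = LOW
t7 = t1 OR t5 = LOW OR LOW = LOW
t8 = t7 OR t1 = LOW OR LOW = LOW
t9 = t3 AND t5 = LOW AND LOW = LOW
t12 = x1 AND t9 = LOW AND LOW = LOW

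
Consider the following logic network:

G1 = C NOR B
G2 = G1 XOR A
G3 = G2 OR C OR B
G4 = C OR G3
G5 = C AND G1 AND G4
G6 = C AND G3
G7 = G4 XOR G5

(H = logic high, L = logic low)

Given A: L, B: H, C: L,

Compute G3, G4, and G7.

G3 = H, G4 = H, G7 = H

G1 = C NOR B = L NOR H = L
G2 = G1 XOR A = L XOR L = L
G3 = G2 OR C OR B = L OR L OR H = H
G4 = C OR G3 = L OR H = H
G5 = C AND G1 AND G4 = L AND L AND H = L
G7 = G4 XOR G5 = H XOR L = H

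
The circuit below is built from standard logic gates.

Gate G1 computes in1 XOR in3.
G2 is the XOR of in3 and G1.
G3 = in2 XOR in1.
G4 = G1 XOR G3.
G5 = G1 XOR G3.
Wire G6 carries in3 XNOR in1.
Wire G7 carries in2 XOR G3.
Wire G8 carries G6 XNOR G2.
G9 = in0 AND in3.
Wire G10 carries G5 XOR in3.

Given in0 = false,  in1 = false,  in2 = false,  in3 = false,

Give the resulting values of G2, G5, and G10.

G2 = false  G5 = false  G10 = false

G1 = in1 XOR in3 = false XOR false = false
G2 = in3 XOR G1 = false XOR false = false
G3 = in2 XOR in1 = false XOR false = false
G5 = G1 XOR G3 = false XOR false = false
G10 = G5 XOR in3 = false XOR false = false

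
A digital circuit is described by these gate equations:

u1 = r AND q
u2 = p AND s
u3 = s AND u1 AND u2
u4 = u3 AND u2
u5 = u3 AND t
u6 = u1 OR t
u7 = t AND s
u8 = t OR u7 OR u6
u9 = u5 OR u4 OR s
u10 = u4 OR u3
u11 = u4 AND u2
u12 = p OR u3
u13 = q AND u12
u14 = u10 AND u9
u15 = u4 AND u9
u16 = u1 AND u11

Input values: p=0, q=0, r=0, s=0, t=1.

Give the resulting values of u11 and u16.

u11 = 0  u16 = 0

u1 = r AND q = 0 AND 0 = 0
u2 = p AND s = 0 AND 0 = 0
u3 = s AND u1 AND u2 = 0 AND 0 AND 0 = 0
u4 = u3 AND u2 = 0 AND 0 = 0
u11 = u4 AND u2 = 0 AND 0 = 0
u16 = u1 AND u11 = 0 AND 0 = 0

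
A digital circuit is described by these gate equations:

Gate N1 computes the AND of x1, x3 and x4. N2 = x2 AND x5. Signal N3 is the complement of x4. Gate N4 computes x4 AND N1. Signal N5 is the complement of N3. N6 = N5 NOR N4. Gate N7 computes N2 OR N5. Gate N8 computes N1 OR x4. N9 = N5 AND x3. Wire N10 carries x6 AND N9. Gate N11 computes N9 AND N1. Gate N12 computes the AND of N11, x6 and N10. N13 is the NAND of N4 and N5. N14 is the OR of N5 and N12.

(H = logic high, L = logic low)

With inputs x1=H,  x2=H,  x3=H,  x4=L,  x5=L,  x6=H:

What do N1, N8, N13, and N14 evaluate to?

N1 = L, N8 = L, N13 = H, N14 = L

N1 = x1 AND x3 AND x4 = H AND H AND L = L
N3 = NOT x4 = NOT L = H
N4 = x4 AND N1 = L AND L = L
N5 = NOT N3 = NOT H = L
N8 = N1 OR x4 = L OR L = L
N9 = N5 AND x3 = L AND H = L
N10 = x6 AND N9 = H AND L = L
N11 = N9 AND N1 = L AND L = L
N12 = N11 AND x6 AND N10 = L AND H AND L = L
N13 = N4 NAND N5 = L NAND L = H
N14 = N5 OR N12 = L OR L = L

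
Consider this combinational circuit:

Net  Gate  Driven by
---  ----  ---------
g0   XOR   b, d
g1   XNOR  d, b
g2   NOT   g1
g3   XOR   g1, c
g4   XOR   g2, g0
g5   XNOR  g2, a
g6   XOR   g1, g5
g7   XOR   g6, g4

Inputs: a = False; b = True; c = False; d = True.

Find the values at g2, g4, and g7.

g2 = False, g4 = False, g7 = False

g0 = b XOR d = True XOR True = False
g1 = d XNOR b = True XNOR True = True
g2 = NOT g1 = NOT True = False
g4 = g2 XOR g0 = False XOR False = False
g5 = g2 XNOR a = False XNOR False = True
g6 = g1 XOR g5 = True XOR True = False
g7 = g6 XOR g4 = False XOR False = False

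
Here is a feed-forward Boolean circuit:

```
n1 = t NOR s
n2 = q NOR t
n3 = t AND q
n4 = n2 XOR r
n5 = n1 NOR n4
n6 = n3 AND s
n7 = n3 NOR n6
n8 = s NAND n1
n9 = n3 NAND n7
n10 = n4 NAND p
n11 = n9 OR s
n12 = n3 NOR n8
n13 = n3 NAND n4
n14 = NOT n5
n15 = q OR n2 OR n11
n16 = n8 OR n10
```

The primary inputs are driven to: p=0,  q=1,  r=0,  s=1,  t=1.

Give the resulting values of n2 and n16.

n2 = 0  n16 = 1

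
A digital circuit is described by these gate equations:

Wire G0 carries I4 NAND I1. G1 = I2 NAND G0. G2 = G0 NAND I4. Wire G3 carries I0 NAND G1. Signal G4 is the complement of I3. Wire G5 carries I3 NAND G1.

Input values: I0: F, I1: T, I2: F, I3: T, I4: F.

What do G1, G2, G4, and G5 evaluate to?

G1 = T  G2 = T  G4 = F  G5 = F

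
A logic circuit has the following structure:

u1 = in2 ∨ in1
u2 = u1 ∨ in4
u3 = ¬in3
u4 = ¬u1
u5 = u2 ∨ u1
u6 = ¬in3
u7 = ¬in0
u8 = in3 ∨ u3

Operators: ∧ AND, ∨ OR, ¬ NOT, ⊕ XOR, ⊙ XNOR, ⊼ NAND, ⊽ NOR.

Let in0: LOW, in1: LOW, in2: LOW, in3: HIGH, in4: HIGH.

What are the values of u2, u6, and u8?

u2 = HIGH, u6 = LOW, u8 = HIGH

u1 = in2 OR in1 = LOW OR LOW = LOW
u2 = u1 OR in4 = LOW OR HIGH = HIGH
u3 = NOT in3 = NOT HIGH = LOW
u6 = NOT in3 = NOT HIGH = LOW
u8 = in3 OR u3 = HIGH OR LOW = HIGH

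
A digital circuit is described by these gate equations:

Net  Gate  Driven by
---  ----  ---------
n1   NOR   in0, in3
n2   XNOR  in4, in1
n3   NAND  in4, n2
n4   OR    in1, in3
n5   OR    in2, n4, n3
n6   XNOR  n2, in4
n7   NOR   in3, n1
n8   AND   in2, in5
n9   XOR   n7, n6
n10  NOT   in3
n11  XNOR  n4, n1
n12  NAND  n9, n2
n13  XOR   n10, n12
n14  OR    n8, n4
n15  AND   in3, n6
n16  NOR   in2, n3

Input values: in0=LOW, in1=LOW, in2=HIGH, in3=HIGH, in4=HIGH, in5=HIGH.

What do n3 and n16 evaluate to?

n3 = HIGH  n16 = LOW

n2 = in4 XNOR in1 = HIGH XNOR LOW = LOW
n3 = in4 NAND n2 = HIGH NAND LOW = HIGH
n16 = in2 NOR n3 = HIGH NOR HIGH = LOW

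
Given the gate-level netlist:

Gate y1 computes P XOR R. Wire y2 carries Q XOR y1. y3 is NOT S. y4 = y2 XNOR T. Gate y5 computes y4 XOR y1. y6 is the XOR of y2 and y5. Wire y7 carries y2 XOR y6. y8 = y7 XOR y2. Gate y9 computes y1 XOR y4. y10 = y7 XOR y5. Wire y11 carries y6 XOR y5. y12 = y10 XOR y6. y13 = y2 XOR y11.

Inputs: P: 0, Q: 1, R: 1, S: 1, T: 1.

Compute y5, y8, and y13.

y1 = P XOR R = 0 XOR 1 = 1
y2 = Q XOR y1 = 1 XOR 1 = 0
y4 = y2 XNOR T = 0 XNOR 1 = 0
y5 = y4 XOR y1 = 0 XOR 1 = 1
y6 = y2 XOR y5 = 0 XOR 1 = 1
y7 = y2 XOR y6 = 0 XOR 1 = 1
y8 = y7 XOR y2 = 1 XOR 0 = 1
y11 = y6 XOR y5 = 1 XOR 1 = 0
y13 = y2 XOR y11 = 0 XOR 0 = 0

y5 = 1; y8 = 1; y13 = 0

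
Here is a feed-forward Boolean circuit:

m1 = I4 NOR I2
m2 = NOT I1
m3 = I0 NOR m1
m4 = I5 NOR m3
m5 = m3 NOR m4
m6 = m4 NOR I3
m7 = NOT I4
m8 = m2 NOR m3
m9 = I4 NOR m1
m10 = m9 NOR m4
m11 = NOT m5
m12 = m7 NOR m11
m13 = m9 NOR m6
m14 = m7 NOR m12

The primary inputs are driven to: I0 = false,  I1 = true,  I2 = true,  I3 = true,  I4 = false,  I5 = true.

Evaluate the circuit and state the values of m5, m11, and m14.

m5 = false; m11 = true; m14 = false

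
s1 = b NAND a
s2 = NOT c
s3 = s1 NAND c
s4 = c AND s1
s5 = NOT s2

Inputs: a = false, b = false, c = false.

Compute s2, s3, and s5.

s2 = true, s3 = true, s5 = false

s1 = b NAND a = false NAND false = true
s2 = NOT c = NOT false = true
s3 = s1 NAND c = true NAND false = true
s5 = NOT s2 = NOT true = false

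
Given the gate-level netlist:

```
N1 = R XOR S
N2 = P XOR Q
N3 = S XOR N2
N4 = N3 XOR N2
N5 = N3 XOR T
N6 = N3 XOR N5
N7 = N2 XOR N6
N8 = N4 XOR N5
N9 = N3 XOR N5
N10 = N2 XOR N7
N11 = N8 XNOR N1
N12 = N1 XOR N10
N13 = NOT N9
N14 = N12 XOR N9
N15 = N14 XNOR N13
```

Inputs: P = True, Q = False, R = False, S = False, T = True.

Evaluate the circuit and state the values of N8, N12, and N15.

N8 = False  N12 = True  N15 = True

N1 = R XOR S = False XOR False = False
N2 = P XOR Q = True XOR False = True
N3 = S XOR N2 = False XOR True = True
N4 = N3 XOR N2 = True XOR True = False
N5 = N3 XOR T = True XOR True = False
N6 = N3 XOR N5 = True XOR False = True
N7 = N2 XOR N6 = True XOR True = False
N8 = N4 XOR N5 = False XOR False = False
N9 = N3 XOR N5 = True XOR False = True
N10 = N2 XOR N7 = True XOR False = True
N12 = N1 XOR N10 = False XOR True = True
N13 = NOT N9 = NOT True = False
N14 = N12 XOR N9 = True XOR True = False
N15 = N14 XNOR N13 = False XNOR False = True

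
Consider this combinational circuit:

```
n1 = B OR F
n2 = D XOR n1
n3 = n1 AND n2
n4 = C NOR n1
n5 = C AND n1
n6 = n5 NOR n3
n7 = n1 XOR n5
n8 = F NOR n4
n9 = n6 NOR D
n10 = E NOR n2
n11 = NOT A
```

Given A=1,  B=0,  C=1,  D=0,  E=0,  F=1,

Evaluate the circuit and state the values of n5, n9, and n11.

n5 = 1, n9 = 1, n11 = 0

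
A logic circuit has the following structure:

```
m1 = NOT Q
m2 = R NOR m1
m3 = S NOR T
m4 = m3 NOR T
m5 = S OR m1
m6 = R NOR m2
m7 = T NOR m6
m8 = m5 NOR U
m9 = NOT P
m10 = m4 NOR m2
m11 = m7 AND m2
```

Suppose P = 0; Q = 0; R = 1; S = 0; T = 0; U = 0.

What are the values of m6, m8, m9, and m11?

m6 = 0, m8 = 0, m9 = 1, m11 = 0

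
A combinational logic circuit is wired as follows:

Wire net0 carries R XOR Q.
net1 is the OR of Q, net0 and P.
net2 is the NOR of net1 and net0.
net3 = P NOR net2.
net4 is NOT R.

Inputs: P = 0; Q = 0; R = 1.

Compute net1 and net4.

net1 = 1; net4 = 0

net0 = R XOR Q = 1 XOR 0 = 1
net1 = Q OR net0 OR P = 0 OR 1 OR 0 = 1
net4 = NOT R = NOT 1 = 0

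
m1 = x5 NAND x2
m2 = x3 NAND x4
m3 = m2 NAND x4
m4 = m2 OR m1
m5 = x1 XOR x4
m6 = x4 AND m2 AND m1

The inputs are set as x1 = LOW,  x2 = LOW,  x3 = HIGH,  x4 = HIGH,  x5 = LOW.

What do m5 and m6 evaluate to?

m5 = HIGH; m6 = LOW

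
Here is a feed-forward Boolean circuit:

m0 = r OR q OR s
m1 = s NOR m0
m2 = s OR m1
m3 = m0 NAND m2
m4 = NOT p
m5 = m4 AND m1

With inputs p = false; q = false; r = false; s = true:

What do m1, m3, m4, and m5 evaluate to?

m1 = false  m3 = false  m4 = true  m5 = false

m0 = r OR q OR s = false OR false OR true = true
m1 = s NOR m0 = true NOR true = false
m2 = s OR m1 = true OR false = true
m3 = m0 NAND m2 = true NAND true = false
m4 = NOT p = NOT false = true
m5 = m4 AND m1 = true AND false = false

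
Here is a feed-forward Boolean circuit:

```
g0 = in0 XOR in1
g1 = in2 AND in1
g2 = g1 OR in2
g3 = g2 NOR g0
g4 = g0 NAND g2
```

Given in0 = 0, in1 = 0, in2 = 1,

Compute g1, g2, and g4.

g1 = 0, g2 = 1, g4 = 1

g0 = in0 XOR in1 = 0 XOR 0 = 0
g1 = in2 AND in1 = 1 AND 0 = 0
g2 = g1 OR in2 = 0 OR 1 = 1
g4 = g0 NAND g2 = 0 NAND 1 = 1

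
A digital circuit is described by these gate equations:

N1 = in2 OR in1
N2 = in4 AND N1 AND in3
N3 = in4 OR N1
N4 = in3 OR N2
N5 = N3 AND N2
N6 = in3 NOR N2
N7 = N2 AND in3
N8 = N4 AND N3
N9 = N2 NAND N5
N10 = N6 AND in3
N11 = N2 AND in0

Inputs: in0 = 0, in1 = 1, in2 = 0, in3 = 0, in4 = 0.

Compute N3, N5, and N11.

N1 = in2 OR in1 = 0 OR 1 = 1
N2 = in4 AND N1 AND in3 = 0 AND 1 AND 0 = 0
N3 = in4 OR N1 = 0 OR 1 = 1
N5 = N3 AND N2 = 1 AND 0 = 0
N11 = N2 AND in0 = 0 AND 0 = 0

N3 = 1; N5 = 0; N11 = 0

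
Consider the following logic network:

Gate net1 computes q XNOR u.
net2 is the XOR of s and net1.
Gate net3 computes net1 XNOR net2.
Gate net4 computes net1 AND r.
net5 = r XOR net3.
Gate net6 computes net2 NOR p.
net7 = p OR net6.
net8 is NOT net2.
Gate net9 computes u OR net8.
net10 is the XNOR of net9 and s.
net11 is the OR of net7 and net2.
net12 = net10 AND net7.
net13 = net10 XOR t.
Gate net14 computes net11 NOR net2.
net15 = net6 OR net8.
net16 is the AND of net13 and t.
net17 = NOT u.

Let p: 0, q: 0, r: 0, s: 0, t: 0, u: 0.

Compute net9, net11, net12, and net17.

net9 = 0, net11 = 1, net12 = 0, net17 = 1

net1 = q XNOR u = 0 XNOR 0 = 1
net2 = s XOR net1 = 0 XOR 1 = 1
net6 = net2 NOR p = 1 NOR 0 = 0
net7 = p OR net6 = 0 OR 0 = 0
net8 = NOT net2 = NOT 1 = 0
net9 = u OR net8 = 0 OR 0 = 0
net10 = net9 XNOR s = 0 XNOR 0 = 1
net11 = net7 OR net2 = 0 OR 1 = 1
net12 = net10 AND net7 = 1 AND 0 = 0
net17 = NOT u = NOT 0 = 1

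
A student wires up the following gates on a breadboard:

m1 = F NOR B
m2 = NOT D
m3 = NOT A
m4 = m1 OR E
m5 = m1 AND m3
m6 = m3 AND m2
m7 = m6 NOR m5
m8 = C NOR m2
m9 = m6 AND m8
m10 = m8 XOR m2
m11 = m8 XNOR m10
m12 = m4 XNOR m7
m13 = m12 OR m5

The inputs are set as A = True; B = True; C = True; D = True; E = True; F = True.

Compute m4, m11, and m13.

m1 = F NOR B = True NOR True = False
m2 = NOT D = NOT True = False
m3 = NOT A = NOT True = False
m4 = m1 OR E = False OR True = True
m5 = m1 AND m3 = False AND False = False
m6 = m3 AND m2 = False AND False = False
m7 = m6 NOR m5 = False NOR False = True
m8 = C NOR m2 = True NOR False = False
m10 = m8 XOR m2 = False XOR False = False
m11 = m8 XNOR m10 = False XNOR False = True
m12 = m4 XNOR m7 = True XNOR True = True
m13 = m12 OR m5 = True OR False = True

m4 = True; m11 = True; m13 = True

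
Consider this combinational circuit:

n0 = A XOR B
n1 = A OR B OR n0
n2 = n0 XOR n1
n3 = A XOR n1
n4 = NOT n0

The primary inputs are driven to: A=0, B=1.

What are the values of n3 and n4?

n3 = 1; n4 = 0

n0 = A XOR B = 0 XOR 1 = 1
n1 = A OR B OR n0 = 0 OR 1 OR 1 = 1
n3 = A XOR n1 = 0 XOR 1 = 1
n4 = NOT n0 = NOT 1 = 0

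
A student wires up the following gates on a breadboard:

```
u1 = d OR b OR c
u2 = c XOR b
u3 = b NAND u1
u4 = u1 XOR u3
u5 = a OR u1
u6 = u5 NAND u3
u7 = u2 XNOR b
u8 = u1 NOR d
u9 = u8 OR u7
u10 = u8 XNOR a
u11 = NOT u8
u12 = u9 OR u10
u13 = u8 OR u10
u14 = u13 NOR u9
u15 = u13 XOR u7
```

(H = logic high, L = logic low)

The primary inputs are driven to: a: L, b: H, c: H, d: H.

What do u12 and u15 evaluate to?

u12 = H  u15 = H

u1 = d OR b OR c = H OR H OR H = H
u2 = c XOR b = H XOR H = L
u7 = u2 XNOR b = L XNOR H = L
u8 = u1 NOR d = H NOR H = L
u9 = u8 OR u7 = L OR L = L
u10 = u8 XNOR a = L XNOR L = H
u12 = u9 OR u10 = L OR H = H
u13 = u8 OR u10 = L OR H = H
u15 = u13 XOR u7 = H XOR L = H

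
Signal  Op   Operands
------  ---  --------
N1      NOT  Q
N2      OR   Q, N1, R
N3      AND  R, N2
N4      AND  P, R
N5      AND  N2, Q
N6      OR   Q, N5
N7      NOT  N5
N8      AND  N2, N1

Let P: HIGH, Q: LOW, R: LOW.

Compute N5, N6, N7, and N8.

N1 = NOT Q = NOT LOW = HIGH
N2 = Q OR N1 OR R = LOW OR HIGH OR LOW = HIGH
N5 = N2 AND Q = HIGH AND LOW = LOW
N6 = Q OR N5 = LOW OR LOW = LOW
N7 = NOT N5 = NOT LOW = HIGH
N8 = N2 AND N1 = HIGH AND HIGH = HIGH

N5 = LOW; N6 = LOW; N7 = HIGH; N8 = HIGH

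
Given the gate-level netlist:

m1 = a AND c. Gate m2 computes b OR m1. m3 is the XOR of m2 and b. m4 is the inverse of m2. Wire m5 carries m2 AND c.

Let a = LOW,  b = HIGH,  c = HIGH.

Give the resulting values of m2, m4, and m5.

m2 = HIGH, m4 = LOW, m5 = HIGH

m1 = a AND c = LOW AND HIGH = LOW
m2 = b OR m1 = HIGH OR LOW = HIGH
m4 = NOT m2 = NOT HIGH = LOW
m5 = m2 AND c = HIGH AND HIGH = HIGH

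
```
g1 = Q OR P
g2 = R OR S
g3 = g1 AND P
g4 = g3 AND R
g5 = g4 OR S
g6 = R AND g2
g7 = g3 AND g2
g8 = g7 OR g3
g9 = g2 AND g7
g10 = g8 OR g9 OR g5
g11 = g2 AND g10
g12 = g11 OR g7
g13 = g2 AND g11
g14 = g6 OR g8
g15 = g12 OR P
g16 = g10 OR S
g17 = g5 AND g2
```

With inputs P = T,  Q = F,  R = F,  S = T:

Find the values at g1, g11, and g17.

g1 = Q OR P = F OR T = T
g2 = R OR S = F OR T = T
g3 = g1 AND P = T AND T = T
g4 = g3 AND R = T AND F = F
g5 = g4 OR S = F OR T = T
g7 = g3 AND g2 = T AND T = T
g8 = g7 OR g3 = T OR T = T
g9 = g2 AND g7 = T AND T = T
g10 = g8 OR g9 OR g5 = T OR T OR T = T
g11 = g2 AND g10 = T AND T = T
g17 = g5 AND g2 = T AND T = T

g1 = T  g11 = T  g17 = T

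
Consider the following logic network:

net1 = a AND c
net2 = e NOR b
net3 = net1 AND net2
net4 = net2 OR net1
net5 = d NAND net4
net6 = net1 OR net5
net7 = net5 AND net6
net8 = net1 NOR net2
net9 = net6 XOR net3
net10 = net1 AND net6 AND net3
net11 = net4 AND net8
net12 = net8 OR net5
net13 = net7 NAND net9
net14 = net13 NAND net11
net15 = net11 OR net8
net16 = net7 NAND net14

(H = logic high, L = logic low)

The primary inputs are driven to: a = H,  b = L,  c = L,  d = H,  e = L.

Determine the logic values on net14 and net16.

net1 = a AND c = H AND L = L
net2 = e NOR b = L NOR L = H
net3 = net1 AND net2 = L AND H = L
net4 = net2 OR net1 = H OR L = H
net5 = d NAND net4 = H NAND H = L
net6 = net1 OR net5 = L OR L = L
net7 = net5 AND net6 = L AND L = L
net8 = net1 NOR net2 = L NOR H = L
net9 = net6 XOR net3 = L XOR L = L
net11 = net4 AND net8 = H AND L = L
net13 = net7 NAND net9 = L NAND L = H
net14 = net13 NAND net11 = H NAND L = H
net16 = net7 NAND net14 = L NAND H = H

net14 = H, net16 = H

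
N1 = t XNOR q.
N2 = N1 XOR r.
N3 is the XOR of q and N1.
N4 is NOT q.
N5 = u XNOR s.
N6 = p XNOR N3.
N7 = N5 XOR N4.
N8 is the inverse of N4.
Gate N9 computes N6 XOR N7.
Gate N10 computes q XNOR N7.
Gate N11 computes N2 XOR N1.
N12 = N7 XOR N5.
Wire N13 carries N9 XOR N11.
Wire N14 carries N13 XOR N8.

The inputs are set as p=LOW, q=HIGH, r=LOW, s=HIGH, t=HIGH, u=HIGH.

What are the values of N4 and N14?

N4 = LOW, N14 = HIGH

N1 = t XNOR q = HIGH XNOR HIGH = HIGH
N2 = N1 XOR r = HIGH XOR LOW = HIGH
N3 = q XOR N1 = HIGH XOR HIGH = LOW
N4 = NOT q = NOT HIGH = LOW
N5 = u XNOR s = HIGH XNOR HIGH = HIGH
N6 = p XNOR N3 = LOW XNOR LOW = HIGH
N7 = N5 XOR N4 = HIGH XOR LOW = HIGH
N8 = NOT N4 = NOT LOW = HIGH
N9 = N6 XOR N7 = HIGH XOR HIGH = LOW
N11 = N2 XOR N1 = HIGH XOR HIGH = LOW
N13 = N9 XOR N11 = LOW XOR LOW = LOW
N14 = N13 XOR N8 = LOW XOR HIGH = HIGH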